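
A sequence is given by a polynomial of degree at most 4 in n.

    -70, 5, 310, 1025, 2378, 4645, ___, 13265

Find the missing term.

Using the first 6 terms:
Δ: 75, 305, 715, 1353, 2267
Δ²: 230, 410, 638, 914
Δ³: 180, 228, 276
Δ⁴: 48, 48
Constant fourth difference = 48.
Extend forward: 276 + 48 = 324;  914 + 324 = 1238;  2267 + 1238 = 3505;  4645 + 3505 = 8150

8150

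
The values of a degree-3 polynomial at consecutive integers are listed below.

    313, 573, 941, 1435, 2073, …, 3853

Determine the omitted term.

2873

Using the first 5 terms:
D1: 260  368  494  638
D2: 108  126  144
D3: 18  18
Constant third difference = 18.
Extend forward: 144 + 18 = 162;  638 + 162 = 800;  2073 + 800 = 2873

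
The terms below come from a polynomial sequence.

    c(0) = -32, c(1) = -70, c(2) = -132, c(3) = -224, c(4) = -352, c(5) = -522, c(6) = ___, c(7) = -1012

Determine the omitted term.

-740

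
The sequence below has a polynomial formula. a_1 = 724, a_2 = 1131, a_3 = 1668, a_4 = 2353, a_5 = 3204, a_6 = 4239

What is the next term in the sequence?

D1: 407, 537, 685, 851, 1035
D2: 130, 148, 166, 184
D3: 18, 18, 18
Third differences constant at 18.
184 + 18 = 202;  1035 + 202 = 1237;  4239 + 1237 = 5476

5476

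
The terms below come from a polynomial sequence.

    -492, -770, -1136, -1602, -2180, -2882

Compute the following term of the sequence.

-3720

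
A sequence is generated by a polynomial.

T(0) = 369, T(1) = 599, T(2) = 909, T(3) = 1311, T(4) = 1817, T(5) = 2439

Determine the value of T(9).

6327

230  310  402  506  622
80  92  104  116
12  12  12
Constant third difference = 12, so extend:
116 + 12 = 128;  622 + 128 = 750;  2439 + 750 = 3189
128 + 12 = 140;  750 + 140 = 890;  3189 + 890 = 4079
140 + 12 = 152;  890 + 152 = 1042;  4079 + 1042 = 5121
152 + 12 = 164;  1042 + 164 = 1206;  5121 + 1206 = 6327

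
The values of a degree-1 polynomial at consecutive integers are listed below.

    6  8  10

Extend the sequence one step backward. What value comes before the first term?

D1: 2  2
The first differences are constant at 2.
Work back: 6 − 2 = 4

4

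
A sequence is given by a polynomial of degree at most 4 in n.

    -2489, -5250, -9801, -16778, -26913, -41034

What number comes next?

-60065

-2761, -4551, -6977, -10135, -14121
-1790, -2426, -3158, -3986
-636, -732, -828
-96, -96
The fourth differences are constant (-96).
-828 − 96 = -924;  -3986 − 924 = -4910;  -14121 − 4910 = -19031;  -41034 − 19031 = -60065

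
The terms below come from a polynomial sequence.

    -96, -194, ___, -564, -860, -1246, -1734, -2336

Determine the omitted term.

Using the last 5 terms:
First differences: -296  -386  -488  -602
Second differences: -90  -102  -114
Third differences: -12  -12
Constant third difference = -12.
Extend backward: -90 + 12 = -78;  -296 + 78 = -218;  -564 + 218 = -346

-346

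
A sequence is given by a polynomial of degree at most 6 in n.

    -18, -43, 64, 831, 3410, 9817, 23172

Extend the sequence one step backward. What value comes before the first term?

First differences: -25, 107, 767, 2579, 6407, 13355
Second differences: 132, 660, 1812, 3828, 6948
Third differences: 528, 1152, 2016, 3120
Fourth differences: 624, 864, 1104
Fifth differences: 240, 240
The fifth differences are constant at 240.
Work back: 624 − 240 = 384;  528 − 384 = 144;  132 − 144 = -12;  -25 + 12 = -13;  -18 + 13 = -5

-5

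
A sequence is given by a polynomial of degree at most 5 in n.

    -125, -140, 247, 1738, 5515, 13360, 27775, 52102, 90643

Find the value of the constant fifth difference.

120

Δ: -15, 387, 1491, 3777, 7845, 14415, 24327, 38541
Δ²: 402, 1104, 2286, 4068, 6570, 9912, 14214
Δ³: 702, 1182, 1782, 2502, 3342, 4302
Δ⁴: 480, 600, 720, 840, 960
Δ⁵: 120, 120, 120, 120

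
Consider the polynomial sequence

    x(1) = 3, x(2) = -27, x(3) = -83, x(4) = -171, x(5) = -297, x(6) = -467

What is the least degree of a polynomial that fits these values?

3

Δ: -30, -56, -88, -126, -170
Δ²: -26, -32, -38, -44
Δ³: -6, -6, -6
The third differences are constant, so the polynomial has degree 3.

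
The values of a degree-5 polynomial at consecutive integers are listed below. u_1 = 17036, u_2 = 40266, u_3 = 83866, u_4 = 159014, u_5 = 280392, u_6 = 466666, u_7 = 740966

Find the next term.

1131366

D1: 23230  43600  75148  121378  186274  274300
D2: 20370  31548  46230  64896  88026
D3: 11178  14682  18666  23130
D4: 3504  3984  4464
D5: 480  480
Constant fifth difference = 480, so extend:
4464 + 480 = 4944;  23130 + 4944 = 28074;  88026 + 28074 = 116100;  274300 + 116100 = 390400;  740966 + 390400 = 1131366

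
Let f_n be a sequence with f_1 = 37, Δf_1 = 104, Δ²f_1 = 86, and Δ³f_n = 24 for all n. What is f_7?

2431

Build the table forward from the leading diagonal:
Third differences: 24  24  24  24  24  24  24
Second differences: 86  110  134  158  182  206  230
First differences: 104  190  300  434  592  774  980
f: 37  141  331  631  1065  1657  2431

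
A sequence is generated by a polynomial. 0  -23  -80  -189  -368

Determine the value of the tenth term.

-2943

D1: -23, -57, -109, -179
D2: -34, -52, -70
D3: -18, -18
Third differences constant at -18.
-70 − 18 = -88;  -179 − 88 = -267;  -368 − 267 = -635
-88 − 18 = -106;  -267 − 106 = -373;  -635 − 373 = -1008
-106 − 18 = -124;  -373 − 124 = -497;  -1008 − 497 = -1505
-124 − 18 = -142;  -497 − 142 = -639;  -1505 − 639 = -2144
-142 − 18 = -160;  -639 − 160 = -799;  -2144 − 799 = -2943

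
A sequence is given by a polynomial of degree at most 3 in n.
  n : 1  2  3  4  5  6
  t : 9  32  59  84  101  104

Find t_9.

First differences: 23, 27, 25, 17, 3
Second differences: 4, -2, -8, -14
Third differences: -6, -6, -6
Third differences constant at -6.
-14 − 6 = -20;  3 − 20 = -17;  104 − 17 = 87
-20 − 6 = -26;  -17 − 26 = -43;  87 − 43 = 44
-26 − 6 = -32;  -43 − 32 = -75;  44 − 75 = -31

-31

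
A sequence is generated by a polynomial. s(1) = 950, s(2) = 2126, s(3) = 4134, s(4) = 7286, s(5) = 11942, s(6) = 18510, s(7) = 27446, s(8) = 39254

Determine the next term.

First differences: 1176, 2008, 3152, 4656, 6568, 8936, 11808
Second differences: 832, 1144, 1504, 1912, 2368, 2872
Third differences: 312, 360, 408, 456, 504
Fourth differences: 48, 48, 48, 48
Fourth differences constant at 48.
504 + 48 = 552;  2872 + 552 = 3424;  11808 + 3424 = 15232;  39254 + 15232 = 54486

54486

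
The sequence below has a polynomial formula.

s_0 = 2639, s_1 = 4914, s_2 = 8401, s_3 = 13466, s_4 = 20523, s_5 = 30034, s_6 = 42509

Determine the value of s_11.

170554

Δ: 2275, 3487, 5065, 7057, 9511, 12475
Δ²: 1212, 1578, 1992, 2454, 2964
Δ³: 366, 414, 462, 510
Δ⁴: 48, 48, 48
Constant fourth difference = 48, so extend:
510 + 48 = 558;  2964 + 558 = 3522;  12475 + 3522 = 15997;  42509 + 15997 = 58506
558 + 48 = 606;  3522 + 606 = 4128;  15997 + 4128 = 20125;  58506 + 20125 = 78631
606 + 48 = 654;  4128 + 654 = 4782;  20125 + 4782 = 24907;  78631 + 24907 = 103538
654 + 48 = 702;  4782 + 702 = 5484;  24907 + 5484 = 30391;  103538 + 30391 = 133929
702 + 48 = 750;  5484 + 750 = 6234;  30391 + 6234 = 36625;  133929 + 36625 = 170554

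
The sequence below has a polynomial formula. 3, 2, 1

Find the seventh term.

First differences: -1, -1
Constant first difference = -1, so extend:
1 − 1 = 0
0 − 1 = -1
-1 − 1 = -2
-2 − 1 = -3

-3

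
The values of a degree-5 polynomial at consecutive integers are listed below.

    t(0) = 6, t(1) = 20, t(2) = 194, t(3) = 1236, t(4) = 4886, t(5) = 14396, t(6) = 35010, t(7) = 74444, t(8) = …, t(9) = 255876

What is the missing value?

Using the first 8 terms:
First differences: 14, 174, 1042, 3650, 9510, 20614, 39434
Second differences: 160, 868, 2608, 5860, 11104, 18820
Third differences: 708, 1740, 3252, 5244, 7716
Fourth differences: 1032, 1512, 1992, 2472
Fifth differences: 480, 480, 480
Constant fifth difference = 480.
Extend forward: 2472 + 480 = 2952;  7716 + 2952 = 10668;  18820 + 10668 = 29488;  39434 + 29488 = 68922;  74444 + 68922 = 143366

143366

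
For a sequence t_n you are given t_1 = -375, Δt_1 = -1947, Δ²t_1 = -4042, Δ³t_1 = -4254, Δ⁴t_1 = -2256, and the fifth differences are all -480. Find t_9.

Build the table forward from the leading diagonal:
D5: -480, -480, -480, -480, -480, -480, -480, -480, -480
D4: -2256, -2736, -3216, -3696, -4176, -4656, -5136, -5616, -6096
D3: -4254, -6510, -9246, -12462, -16158, -20334, -24990, -30126, -35742
D2: -4042, -8296, -14806, -24052, -36514, -52672, -73006, -97996, -128122
D1: -1947, -5989, -14285, -29091, -53143, -89657, -142329, -215335, -313331
t: -375, -2322, -8311, -22596, -51687, -104830, -194487, -336816, -552151

-552151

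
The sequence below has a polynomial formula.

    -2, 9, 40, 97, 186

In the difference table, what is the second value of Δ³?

6

Δ: 11, 31, 57, 89
Δ²: 20, 26, 32
Δ³: 6, 6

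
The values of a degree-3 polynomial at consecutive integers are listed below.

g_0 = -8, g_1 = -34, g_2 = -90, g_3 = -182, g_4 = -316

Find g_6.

-734

-26 , -56 , -92 , -134
-30 , -36 , -42
-6 , -6
Constant third difference = -6, so extend:
-42 − 6 = -48;  -134 − 48 = -182;  -316 − 182 = -498
-48 − 6 = -54;  -182 − 54 = -236;  -498 − 236 = -734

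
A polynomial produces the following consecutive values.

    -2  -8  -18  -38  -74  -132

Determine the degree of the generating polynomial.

First differences: -6, -10, -20, -36, -58
Second differences: -4, -10, -16, -22
Third differences: -6, -6, -6
The third differences are constant, so the polynomial has degree 3.

3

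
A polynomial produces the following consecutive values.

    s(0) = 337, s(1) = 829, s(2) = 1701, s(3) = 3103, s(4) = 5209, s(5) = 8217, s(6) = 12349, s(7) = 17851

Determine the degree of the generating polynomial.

492, 872, 1402, 2106, 3008, 4132, 5502
380, 530, 704, 902, 1124, 1370
150, 174, 198, 222, 246
24, 24, 24, 24
The fourth differences are constant, so the polynomial has degree 4.

4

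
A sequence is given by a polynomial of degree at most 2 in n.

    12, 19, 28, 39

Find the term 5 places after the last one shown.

124

First differences: 7, 9, 11
Second differences: 2, 2
Second differences constant at 2.
11 + 2 = 13;  39 + 13 = 52
13 + 2 = 15;  52 + 15 = 67
15 + 2 = 17;  67 + 17 = 84
17 + 2 = 19;  84 + 19 = 103
19 + 2 = 21;  103 + 21 = 124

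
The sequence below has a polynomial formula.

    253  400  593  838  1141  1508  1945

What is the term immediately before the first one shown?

Δ: 147  193  245  303  367  437
Δ²: 46  52  58  64  70
Δ³: 6  6  6  6
The third differences are constant at 6.
Work back: 46 − 6 = 40;  147 − 40 = 107;  253 − 107 = 146

146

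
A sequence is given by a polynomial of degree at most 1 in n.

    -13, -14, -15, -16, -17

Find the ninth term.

-1, -1, -1, -1
Constant first difference = -1, so extend:
-17 − 1 = -18
-18 − 1 = -19
-19 − 1 = -20
-20 − 1 = -21

-21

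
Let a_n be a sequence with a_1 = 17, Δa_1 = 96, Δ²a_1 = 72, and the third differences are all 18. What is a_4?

539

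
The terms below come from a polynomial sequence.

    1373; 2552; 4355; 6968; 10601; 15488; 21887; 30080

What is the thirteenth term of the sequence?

First differences: 1179, 1803, 2613, 3633, 4887, 6399, 8193
Second differences: 624, 810, 1020, 1254, 1512, 1794
Third differences: 186, 210, 234, 258, 282
Fourth differences: 24, 24, 24, 24
Constant fourth difference = 24, so extend:
282 + 24 = 306;  1794 + 306 = 2100;  8193 + 2100 = 10293;  30080 + 10293 = 40373
306 + 24 = 330;  2100 + 330 = 2430;  10293 + 2430 = 12723;  40373 + 12723 = 53096
330 + 24 = 354;  2430 + 354 = 2784;  12723 + 2784 = 15507;  53096 + 15507 = 68603
354 + 24 = 378;  2784 + 378 = 3162;  15507 + 3162 = 18669;  68603 + 18669 = 87272
378 + 24 = 402;  3162 + 402 = 3564;  18669 + 3564 = 22233;  87272 + 22233 = 109505

109505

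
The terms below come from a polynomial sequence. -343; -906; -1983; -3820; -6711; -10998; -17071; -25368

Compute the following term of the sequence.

-563, -1077, -1837, -2891, -4287, -6073, -8297
-514, -760, -1054, -1396, -1786, -2224
-246, -294, -342, -390, -438
-48, -48, -48, -48
The fourth differences are constant (-48).
-438 − 48 = -486;  -2224 − 486 = -2710;  -8297 − 2710 = -11007;  -25368 − 11007 = -36375

-36375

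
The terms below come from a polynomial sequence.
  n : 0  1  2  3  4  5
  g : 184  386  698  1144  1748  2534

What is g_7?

Δ: 202 , 312 , 446 , 604 , 786
Δ²: 110 , 134 , 158 , 182
Δ³: 24 , 24 , 24
Third differences constant at 24.
182 + 24 = 206;  786 + 206 = 992;  2534 + 992 = 3526
206 + 24 = 230;  992 + 230 = 1222;  3526 + 1222 = 4748

4748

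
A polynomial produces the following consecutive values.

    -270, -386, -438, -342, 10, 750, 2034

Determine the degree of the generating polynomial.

-116, -52, 96, 352, 740, 1284
64, 148, 256, 388, 544
84, 108, 132, 156
24, 24, 24
The fourth differences are constant, so the polynomial has degree 4.

4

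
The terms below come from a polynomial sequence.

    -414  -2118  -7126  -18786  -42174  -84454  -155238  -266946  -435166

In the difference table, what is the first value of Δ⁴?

D1: -1704, -5008, -11660, -23388, -42280, -70784, -111708, -168220
D2: -3304, -6652, -11728, -18892, -28504, -40924, -56512
D3: -3348, -5076, -7164, -9612, -12420, -15588
D4: -1728, -2088, -2448, -2808, -3168
D5: -360, -360, -360, -360

-1728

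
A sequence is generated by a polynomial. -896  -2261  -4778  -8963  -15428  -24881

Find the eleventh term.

Δ: -1365, -2517, -4185, -6465, -9453
Δ²: -1152, -1668, -2280, -2988
Δ³: -516, -612, -708
Δ⁴: -96, -96
The fourth differences are constant (-96).
-708 − 96 = -804;  -2988 − 804 = -3792;  -9453 − 3792 = -13245;  -24881 − 13245 = -38126
-804 − 96 = -900;  -3792 − 900 = -4692;  -13245 − 4692 = -17937;  -38126 − 17937 = -56063
-900 − 96 = -996;  -4692 − 996 = -5688;  -17937 − 5688 = -23625;  -56063 − 23625 = -79688
-996 − 96 = -1092;  -5688 − 1092 = -6780;  -23625 − 6780 = -30405;  -79688 − 30405 = -110093
-1092 − 96 = -1188;  -6780 − 1188 = -7968;  -30405 − 7968 = -38373;  -110093 − 38373 = -148466

-148466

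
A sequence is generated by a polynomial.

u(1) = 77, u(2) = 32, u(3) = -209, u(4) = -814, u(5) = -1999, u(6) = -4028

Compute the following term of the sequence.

-7213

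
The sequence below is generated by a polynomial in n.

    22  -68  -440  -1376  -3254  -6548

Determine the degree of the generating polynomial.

4

Δ: -90, -372, -936, -1878, -3294
Δ²: -282, -564, -942, -1416
Δ³: -282, -378, -474
Δ⁴: -96, -96
The fourth differences are constant, so the polynomial has degree 4.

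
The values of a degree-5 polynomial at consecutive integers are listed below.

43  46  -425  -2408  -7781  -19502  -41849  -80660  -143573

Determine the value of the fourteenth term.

3, -471, -1983, -5373, -11721, -22347, -38811, -62913
-474, -1512, -3390, -6348, -10626, -16464, -24102
-1038, -1878, -2958, -4278, -5838, -7638
-840, -1080, -1320, -1560, -1800
-240, -240, -240, -240
The fifth differences are constant (-240).
-1800 − 240 = -2040;  -7638 − 2040 = -9678;  -24102 − 9678 = -33780;  -62913 − 33780 = -96693;  -143573 − 96693 = -240266
-2040 − 240 = -2280;  -9678 − 2280 = -11958;  -33780 − 11958 = -45738;  -96693 − 45738 = -142431;  -240266 − 142431 = -382697
-2280 − 240 = -2520;  -11958 − 2520 = -14478;  -45738 − 14478 = -60216;  -142431 − 60216 = -202647;  -382697 − 202647 = -585344
-2520 − 240 = -2760;  -14478 − 2760 = -17238;  -60216 − 17238 = -77454;  -202647 − 77454 = -280101;  -585344 − 280101 = -865445
-2760 − 240 = -3000;  -17238 − 3000 = -20238;  -77454 − 20238 = -97692;  -280101 − 97692 = -377793;  -865445 − 377793 = -1243238

-1243238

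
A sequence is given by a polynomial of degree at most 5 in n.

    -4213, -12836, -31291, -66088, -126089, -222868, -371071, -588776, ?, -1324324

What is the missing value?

-897853

Using the first 8 terms:
-8623, -18455, -34797, -60001, -96779, -148203, -217705
-9832, -16342, -25204, -36778, -51424, -69502
-6510, -8862, -11574, -14646, -18078
-2352, -2712, -3072, -3432
-360, -360, -360
Constant fifth difference = -360.
Extend forward: -3432 − 360 = -3792;  -18078 − 3792 = -21870;  -69502 − 21870 = -91372;  -217705 − 91372 = -309077;  -588776 − 309077 = -897853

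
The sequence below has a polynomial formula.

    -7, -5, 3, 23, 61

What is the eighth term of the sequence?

343

2, 8, 20, 38
6, 12, 18
6, 6
Constant third difference = 6, so extend:
18 + 6 = 24;  38 + 24 = 62;  61 + 62 = 123
24 + 6 = 30;  62 + 30 = 92;  123 + 92 = 215
30 + 6 = 36;  92 + 36 = 128;  215 + 128 = 343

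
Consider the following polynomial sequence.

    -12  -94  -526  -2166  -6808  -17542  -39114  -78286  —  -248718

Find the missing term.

-144196

Using the first 8 terms:
First differences: -82  -432  -1640  -4642  -10734  -21572  -39172
Second differences: -350  -1208  -3002  -6092  -10838  -17600
Third differences: -858  -1794  -3090  -4746  -6762
Fourth differences: -936  -1296  -1656  -2016
Fifth differences: -360  -360  -360
Constant fifth difference = -360.
Extend forward: -2016 − 360 = -2376;  -6762 − 2376 = -9138;  -17600 − 9138 = -26738;  -39172 − 26738 = -65910;  -78286 − 65910 = -144196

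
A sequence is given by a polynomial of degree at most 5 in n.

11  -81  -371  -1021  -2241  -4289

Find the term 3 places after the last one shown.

-92  -290  -650  -1220  -2048
-198  -360  -570  -828
-162  -210  -258
-48  -48
The fourth differences are constant (-48).
-258 − 48 = -306;  -828 − 306 = -1134;  -2048 − 1134 = -3182;  -4289 − 3182 = -7471
-306 − 48 = -354;  -1134 − 354 = -1488;  -3182 − 1488 = -4670;  -7471 − 4670 = -12141
-354 − 48 = -402;  -1488 − 402 = -1890;  -4670 − 1890 = -6560;  -12141 − 6560 = -18701

-18701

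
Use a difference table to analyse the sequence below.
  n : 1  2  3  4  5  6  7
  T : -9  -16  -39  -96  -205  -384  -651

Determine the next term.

-1024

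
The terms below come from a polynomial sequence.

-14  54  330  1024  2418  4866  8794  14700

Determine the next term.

Δ: 68, 276, 694, 1394, 2448, 3928, 5906
Δ²: 208, 418, 700, 1054, 1480, 1978
Δ³: 210, 282, 354, 426, 498
Δ⁴: 72, 72, 72, 72
Constant fourth difference = 72, so extend:
498 + 72 = 570;  1978 + 570 = 2548;  5906 + 2548 = 8454;  14700 + 8454 = 23154

23154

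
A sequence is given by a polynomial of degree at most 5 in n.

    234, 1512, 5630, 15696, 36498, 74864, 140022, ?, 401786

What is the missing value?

243960

Using the first 7 terms:
First differences: 1278, 4118, 10066, 20802, 38366, 65158
Second differences: 2840, 5948, 10736, 17564, 26792
Third differences: 3108, 4788, 6828, 9228
Fourth differences: 1680, 2040, 2400
Fifth differences: 360, 360
Constant fifth difference = 360.
Extend forward: 2400 + 360 = 2760;  9228 + 2760 = 11988;  26792 + 11988 = 38780;  65158 + 38780 = 103938;  140022 + 103938 = 243960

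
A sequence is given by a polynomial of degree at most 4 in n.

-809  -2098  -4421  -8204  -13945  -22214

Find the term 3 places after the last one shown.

-68969

-1289, -2323, -3783, -5741, -8269
-1034, -1460, -1958, -2528
-426, -498, -570
-72, -72
The fourth differences are constant (-72).
-570 − 72 = -642;  -2528 − 642 = -3170;  -8269 − 3170 = -11439;  -22214 − 11439 = -33653
-642 − 72 = -714;  -3170 − 714 = -3884;  -11439 − 3884 = -15323;  -33653 − 15323 = -48976
-714 − 72 = -786;  -3884 − 786 = -4670;  -15323 − 4670 = -19993;  -48976 − 19993 = -68969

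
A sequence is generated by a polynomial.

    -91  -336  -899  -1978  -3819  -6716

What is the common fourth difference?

First differences: -245, -563, -1079, -1841, -2897
Second differences: -318, -516, -762, -1056
Third differences: -198, -246, -294
Fourth differences: -48, -48

-48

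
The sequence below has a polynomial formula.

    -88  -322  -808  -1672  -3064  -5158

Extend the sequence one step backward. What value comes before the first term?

-234  -486  -864  -1392  -2094
-252  -378  -528  -702
-126  -150  -174
-24  -24
The fourth differences are constant at -24.
Work back: -126 + 24 = -102;  -252 + 102 = -150;  -234 + 150 = -84;  -88 + 84 = -4

-4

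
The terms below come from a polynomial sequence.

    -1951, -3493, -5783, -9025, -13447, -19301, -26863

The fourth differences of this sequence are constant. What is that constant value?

-24

Δ: -1542, -2290, -3242, -4422, -5854, -7562
Δ²: -748, -952, -1180, -1432, -1708
Δ³: -204, -228, -252, -276
Δ⁴: -24, -24, -24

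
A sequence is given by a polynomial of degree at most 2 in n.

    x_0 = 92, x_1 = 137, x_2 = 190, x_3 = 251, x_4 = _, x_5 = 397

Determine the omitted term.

Using the first 4 terms:
First differences: 45  53  61
Second differences: 8  8
Constant second difference = 8.
Extend forward: 61 + 8 = 69;  251 + 69 = 320

320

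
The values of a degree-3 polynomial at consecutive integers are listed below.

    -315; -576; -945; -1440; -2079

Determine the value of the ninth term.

Δ: -261 , -369 , -495 , -639
Δ²: -108 , -126 , -144
Δ³: -18 , -18
Constant third difference = -18, so extend:
-144 − 18 = -162;  -639 − 162 = -801;  -2079 − 801 = -2880
-162 − 18 = -180;  -801 − 180 = -981;  -2880 − 981 = -3861
-180 − 18 = -198;  -981 − 198 = -1179;  -3861 − 1179 = -5040
-198 − 18 = -216;  -1179 − 216 = -1395;  -5040 − 1395 = -6435

-6435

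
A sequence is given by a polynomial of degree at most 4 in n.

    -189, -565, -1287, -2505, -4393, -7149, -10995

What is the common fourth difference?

-24

Δ: -376, -722, -1218, -1888, -2756, -3846
Δ²: -346, -496, -670, -868, -1090
Δ³: -150, -174, -198, -222
Δ⁴: -24, -24, -24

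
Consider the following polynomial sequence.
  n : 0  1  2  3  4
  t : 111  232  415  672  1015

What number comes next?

Δ: 121 , 183 , 257 , 343
Δ²: 62 , 74 , 86
Δ³: 12 , 12
Third differences constant at 12.
86 + 12 = 98;  343 + 98 = 441;  1015 + 441 = 1456

1456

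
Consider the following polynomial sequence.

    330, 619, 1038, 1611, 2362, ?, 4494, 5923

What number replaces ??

Using the first 5 terms:
Δ: 289, 419, 573, 751
Δ²: 130, 154, 178
Δ³: 24, 24
Constant third difference = 24.
Extend forward: 178 + 24 = 202;  751 + 202 = 953;  2362 + 953 = 3315

3315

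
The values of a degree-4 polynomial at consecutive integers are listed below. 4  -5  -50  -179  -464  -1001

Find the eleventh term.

D1: -9 , -45 , -129 , -285 , -537
D2: -36 , -84 , -156 , -252
D3: -48 , -72 , -96
D4: -24 , -24
Constant fourth difference = -24, so extend:
-96 − 24 = -120;  -252 − 120 = -372;  -537 − 372 = -909;  -1001 − 909 = -1910
-120 − 24 = -144;  -372 − 144 = -516;  -909 − 516 = -1425;  -1910 − 1425 = -3335
-144 − 24 = -168;  -516 − 168 = -684;  -1425 − 684 = -2109;  -3335 − 2109 = -5444
-168 − 24 = -192;  -684 − 192 = -876;  -2109 − 876 = -2985;  -5444 − 2985 = -8429
-192 − 24 = -216;  -876 − 216 = -1092;  -2985 − 1092 = -4077;  -8429 − 4077 = -12506

-12506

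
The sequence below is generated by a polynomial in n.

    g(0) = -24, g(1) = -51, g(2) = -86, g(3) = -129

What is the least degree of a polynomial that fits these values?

2

-27, -35, -43
-8, -8
The second differences are constant, so the polynomial has degree 2.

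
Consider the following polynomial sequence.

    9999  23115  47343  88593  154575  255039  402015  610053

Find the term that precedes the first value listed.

D1: 13116, 24228, 41250, 65982, 100464, 146976, 208038
D2: 11112, 17022, 24732, 34482, 46512, 61062
D3: 5910, 7710, 9750, 12030, 14550
D4: 1800, 2040, 2280, 2520
D5: 240, 240, 240
The fifth differences are constant at 240.
Work back: 1800 − 240 = 1560;  5910 − 1560 = 4350;  11112 − 4350 = 6762;  13116 − 6762 = 6354;  9999 − 6354 = 3645

3645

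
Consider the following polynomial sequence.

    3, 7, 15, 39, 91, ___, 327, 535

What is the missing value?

183

Using the first 5 terms:
D1: 4, 8, 24, 52
D2: 4, 16, 28
D3: 12, 12
Constant third difference = 12.
Extend forward: 28 + 12 = 40;  52 + 40 = 92;  91 + 92 = 183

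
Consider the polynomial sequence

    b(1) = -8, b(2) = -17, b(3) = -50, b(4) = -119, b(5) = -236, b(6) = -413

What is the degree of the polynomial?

3

D1: -9, -33, -69, -117, -177
D2: -24, -36, -48, -60
D3: -12, -12, -12
The third differences are constant, so the polynomial has degree 3.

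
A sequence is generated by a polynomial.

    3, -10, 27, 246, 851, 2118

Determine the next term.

-13, 37, 219, 605, 1267
50, 182, 386, 662
132, 204, 276
72, 72
Fourth differences constant at 72.
276 + 72 = 348;  662 + 348 = 1010;  1267 + 1010 = 2277;  2118 + 2277 = 4395

4395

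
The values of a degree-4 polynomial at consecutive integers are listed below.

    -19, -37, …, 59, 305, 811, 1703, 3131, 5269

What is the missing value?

Using the last 6 terms:
First differences: 246  506  892  1428  2138
Second differences: 260  386  536  710
Third differences: 126  150  174
Fourth differences: 24  24
Constant fourth difference = 24.
Extend backward: 126 − 24 = 102;  260 − 102 = 158;  246 − 158 = 88;  59 − 88 = -29

-29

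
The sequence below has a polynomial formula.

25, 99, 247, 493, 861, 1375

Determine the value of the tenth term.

5371

First differences: 74, 148, 246, 368, 514
Second differences: 74, 98, 122, 146
Third differences: 24, 24, 24
The third differences are constant (24).
146 + 24 = 170;  514 + 170 = 684;  1375 + 684 = 2059
170 + 24 = 194;  684 + 194 = 878;  2059 + 878 = 2937
194 + 24 = 218;  878 + 218 = 1096;  2937 + 1096 = 4033
218 + 24 = 242;  1096 + 242 = 1338;  4033 + 1338 = 5371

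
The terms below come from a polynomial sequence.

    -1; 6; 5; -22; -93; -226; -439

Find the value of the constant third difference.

Δ: 7, -1, -27, -71, -133, -213
Δ²: -8, -26, -44, -62, -80
Δ³: -18, -18, -18, -18

-18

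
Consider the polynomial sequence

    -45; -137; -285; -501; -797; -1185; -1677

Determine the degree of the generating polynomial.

3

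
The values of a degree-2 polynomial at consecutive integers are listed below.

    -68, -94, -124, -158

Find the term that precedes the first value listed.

-46

Δ: -26  -30  -34
Δ²: -4  -4
The second differences are constant at -4.
Work back: -26 + 4 = -22;  -68 + 22 = -46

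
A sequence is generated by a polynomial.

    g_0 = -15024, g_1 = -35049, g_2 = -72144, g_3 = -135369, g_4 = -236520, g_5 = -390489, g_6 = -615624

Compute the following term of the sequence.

-934089

First differences: -20025 , -37095 , -63225 , -101151 , -153969 , -225135
Second differences: -17070 , -26130 , -37926 , -52818 , -71166
Third differences: -9060 , -11796 , -14892 , -18348
Fourth differences: -2736 , -3096 , -3456
Fifth differences: -360 , -360
Fifth differences constant at -360.
-3456 − 360 = -3816;  -18348 − 3816 = -22164;  -71166 − 22164 = -93330;  -225135 − 93330 = -318465;  -615624 − 318465 = -934089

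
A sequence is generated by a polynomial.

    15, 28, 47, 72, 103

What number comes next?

D1: 13, 19, 25, 31
D2: 6, 6, 6
The second differences are constant (6).
31 + 6 = 37;  103 + 37 = 140

140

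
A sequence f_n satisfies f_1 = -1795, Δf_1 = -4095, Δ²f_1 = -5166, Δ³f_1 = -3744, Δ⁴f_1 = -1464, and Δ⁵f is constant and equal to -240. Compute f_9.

-504787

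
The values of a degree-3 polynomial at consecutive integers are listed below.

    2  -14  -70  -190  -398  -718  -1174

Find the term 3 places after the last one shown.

First differences: -16  -56  -120  -208  -320  -456
Second differences: -40  -64  -88  -112  -136
Third differences: -24  -24  -24  -24
Constant third difference = -24, so extend:
-136 − 24 = -160;  -456 − 160 = -616;  -1174 − 616 = -1790
-160 − 24 = -184;  -616 − 184 = -800;  -1790 − 800 = -2590
-184 − 24 = -208;  -800 − 208 = -1008;  -2590 − 1008 = -3598

-3598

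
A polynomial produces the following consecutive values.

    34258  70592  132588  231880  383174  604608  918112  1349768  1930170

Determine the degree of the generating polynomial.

D1: 36334, 61996, 99292, 151294, 221434, 313504, 431656, 580402
D2: 25662, 37296, 52002, 70140, 92070, 118152, 148746
D3: 11634, 14706, 18138, 21930, 26082, 30594
D4: 3072, 3432, 3792, 4152, 4512
D5: 360, 360, 360, 360
The fifth differences are constant, so the polynomial has degree 5.

5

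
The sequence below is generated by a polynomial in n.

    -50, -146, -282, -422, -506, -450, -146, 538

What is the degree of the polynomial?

4

Δ: -96, -136, -140, -84, 56, 304, 684
Δ²: -40, -4, 56, 140, 248, 380
Δ³: 36, 60, 84, 108, 132
Δ⁴: 24, 24, 24, 24
The fourth differences are constant, so the polynomial has degree 4.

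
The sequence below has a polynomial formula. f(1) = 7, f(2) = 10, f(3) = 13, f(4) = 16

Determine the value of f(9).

31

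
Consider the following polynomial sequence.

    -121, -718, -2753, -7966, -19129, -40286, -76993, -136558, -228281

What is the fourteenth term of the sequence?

-1664446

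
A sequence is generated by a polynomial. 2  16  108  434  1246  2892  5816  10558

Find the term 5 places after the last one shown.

87158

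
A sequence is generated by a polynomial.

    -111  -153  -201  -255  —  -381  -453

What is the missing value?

Using the first 4 terms:
-42  -48  -54
-6  -6
Constant second difference = -6.
Extend forward: -54 − 6 = -60;  -255 − 60 = -315

-315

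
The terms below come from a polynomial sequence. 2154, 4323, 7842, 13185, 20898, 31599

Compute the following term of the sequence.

45978

2169, 3519, 5343, 7713, 10701
1350, 1824, 2370, 2988
474, 546, 618
72, 72
Constant fourth difference = 72, so extend:
618 + 72 = 690;  2988 + 690 = 3678;  10701 + 3678 = 14379;  31599 + 14379 = 45978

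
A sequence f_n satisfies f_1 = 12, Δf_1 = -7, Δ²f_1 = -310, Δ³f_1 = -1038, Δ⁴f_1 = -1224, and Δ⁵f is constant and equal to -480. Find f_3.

Build the table forward from the leading diagonal:
Δ⁵: -480, -480, -480
Δ⁴: -1224, -1704, -2184
Δ³: -1038, -2262, -3966
Δ²: -310, -1348, -3610
Δ: -7, -317, -1665
f: 12, 5, -312

-312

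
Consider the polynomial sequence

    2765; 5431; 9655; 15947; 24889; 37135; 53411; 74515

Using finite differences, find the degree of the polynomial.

2666, 4224, 6292, 8942, 12246, 16276, 21104
1558, 2068, 2650, 3304, 4030, 4828
510, 582, 654, 726, 798
72, 72, 72, 72
The fourth differences are constant, so the polynomial has degree 4.

4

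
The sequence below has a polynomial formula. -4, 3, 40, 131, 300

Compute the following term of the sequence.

571

First differences: 7, 37, 91, 169
Second differences: 30, 54, 78
Third differences: 24, 24
The third differences are constant (24).
78 + 24 = 102;  169 + 102 = 271;  300 + 271 = 571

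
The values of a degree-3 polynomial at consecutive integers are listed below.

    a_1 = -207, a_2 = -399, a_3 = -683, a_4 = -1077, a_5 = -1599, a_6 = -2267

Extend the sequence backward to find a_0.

First differences: -192  -284  -394  -522  -668
Second differences: -92  -110  -128  -146
Third differences: -18  -18  -18
The third differences are constant at -18.
Work back: -92 + 18 = -74;  -192 + 74 = -118;  -207 + 118 = -89

-89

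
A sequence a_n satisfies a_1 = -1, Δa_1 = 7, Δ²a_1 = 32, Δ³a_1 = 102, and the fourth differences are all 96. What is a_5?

Build the table forward from the leading diagonal:
Δ⁴: 96, 96, 96, 96, 96
Δ³: 102, 198, 294, 390, 486
Δ²: 32, 134, 332, 626, 1016
Δ: 7, 39, 173, 505, 1131
a: -1, 6, 45, 218, 723

723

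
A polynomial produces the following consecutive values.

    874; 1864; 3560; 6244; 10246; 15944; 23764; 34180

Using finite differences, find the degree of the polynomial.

4

First differences: 990, 1696, 2684, 4002, 5698, 7820, 10416
Second differences: 706, 988, 1318, 1696, 2122, 2596
Third differences: 282, 330, 378, 426, 474
Fourth differences: 48, 48, 48, 48
The fourth differences are constant, so the polynomial has degree 4.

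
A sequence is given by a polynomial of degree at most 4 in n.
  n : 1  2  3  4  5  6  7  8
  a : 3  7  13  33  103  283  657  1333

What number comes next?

D1: 4  6  20  70  180  374  676
D2: 2  14  50  110  194  302
D3: 12  36  60  84  108
D4: 24  24  24  24
The fourth differences are constant (24).
108 + 24 = 132;  302 + 132 = 434;  676 + 434 = 1110;  1333 + 1110 = 2443

2443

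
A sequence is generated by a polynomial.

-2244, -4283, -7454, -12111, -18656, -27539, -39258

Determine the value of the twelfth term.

-2039, -3171, -4657, -6545, -8883, -11719
-1132, -1486, -1888, -2338, -2836
-354, -402, -450, -498
-48, -48, -48
Fourth differences constant at -48.
-498 − 48 = -546;  -2836 − 546 = -3382;  -11719 − 3382 = -15101;  -39258 − 15101 = -54359
-546 − 48 = -594;  -3382 − 594 = -3976;  -15101 − 3976 = -19077;  -54359 − 19077 = -73436
-594 − 48 = -642;  -3976 − 642 = -4618;  -19077 − 4618 = -23695;  -73436 − 23695 = -97131
-642 − 48 = -690;  -4618 − 690 = -5308;  -23695 − 5308 = -29003;  -97131 − 29003 = -126134
-690 − 48 = -738;  -5308 − 738 = -6046;  -29003 − 6046 = -35049;  -126134 − 35049 = -161183

-161183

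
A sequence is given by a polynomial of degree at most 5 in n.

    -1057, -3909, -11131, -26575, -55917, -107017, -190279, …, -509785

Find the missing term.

-319011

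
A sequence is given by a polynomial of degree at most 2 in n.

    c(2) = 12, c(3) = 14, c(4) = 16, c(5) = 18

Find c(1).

First differences: 2, 2, 2
The first differences are constant at 2.
Work back: 12 − 2 = 10

10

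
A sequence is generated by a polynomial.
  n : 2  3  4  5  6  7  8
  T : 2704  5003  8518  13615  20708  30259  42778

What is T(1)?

1303

First differences: 2299  3515  5097  7093  9551  12519
Second differences: 1216  1582  1996  2458  2968
Third differences: 366  414  462  510
Fourth differences: 48  48  48
The fourth differences are constant at 48.
Work back: 366 − 48 = 318;  1216 − 318 = 898;  2299 − 898 = 1401;  2704 − 1401 = 1303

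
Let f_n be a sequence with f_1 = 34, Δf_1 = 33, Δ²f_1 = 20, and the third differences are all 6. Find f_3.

120

Build the table forward from the leading diagonal:
Δ³: 6  6  6
Δ²: 20  26  32
Δ: 33  53  79
f: 34  67  120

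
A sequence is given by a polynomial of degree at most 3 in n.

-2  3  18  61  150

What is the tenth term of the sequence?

1915

5, 15, 43, 89
10, 28, 46
18, 18
Constant third difference = 18, so extend:
46 + 18 = 64;  89 + 64 = 153;  150 + 153 = 303
64 + 18 = 82;  153 + 82 = 235;  303 + 235 = 538
82 + 18 = 100;  235 + 100 = 335;  538 + 335 = 873
100 + 18 = 118;  335 + 118 = 453;  873 + 453 = 1326
118 + 18 = 136;  453 + 136 = 589;  1326 + 589 = 1915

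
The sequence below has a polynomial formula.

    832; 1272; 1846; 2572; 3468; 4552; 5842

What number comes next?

First differences: 440, 574, 726, 896, 1084, 1290
Second differences: 134, 152, 170, 188, 206
Third differences: 18, 18, 18, 18
The third differences are constant (18).
206 + 18 = 224;  1290 + 224 = 1514;  5842 + 1514 = 7356

7356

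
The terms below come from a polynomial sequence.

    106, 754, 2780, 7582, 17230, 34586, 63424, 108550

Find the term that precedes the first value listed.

-10

D1: 648  2026  4802  9648  17356  28838  45126
D2: 1378  2776  4846  7708  11482  16288
D3: 1398  2070  2862  3774  4806
D4: 672  792  912  1032
D5: 120  120  120
The fifth differences are constant at 120.
Work back: 672 − 120 = 552;  1398 − 552 = 846;  1378 − 846 = 532;  648 − 532 = 116;  106 − 116 = -10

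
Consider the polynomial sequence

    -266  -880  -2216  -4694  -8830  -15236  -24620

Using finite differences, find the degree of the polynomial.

-614, -1336, -2478, -4136, -6406, -9384
-722, -1142, -1658, -2270, -2978
-420, -516, -612, -708
-96, -96, -96
The fourth differences are constant, so the polynomial has degree 4.

4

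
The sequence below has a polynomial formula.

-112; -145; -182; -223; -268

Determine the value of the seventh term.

-370

First differences: -33, -37, -41, -45
Second differences: -4, -4, -4
The second differences are constant (-4).
-45 − 4 = -49;  -268 − 49 = -317
-49 − 4 = -53;  -317 − 53 = -370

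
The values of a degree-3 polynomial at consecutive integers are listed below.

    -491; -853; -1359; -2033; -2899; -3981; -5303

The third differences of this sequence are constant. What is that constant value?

D1: -362, -506, -674, -866, -1082, -1322
D2: -144, -168, -192, -216, -240
D3: -24, -24, -24, -24

-24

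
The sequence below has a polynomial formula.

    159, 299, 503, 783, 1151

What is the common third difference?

Δ: 140, 204, 280, 368
Δ²: 64, 76, 88
Δ³: 12, 12

12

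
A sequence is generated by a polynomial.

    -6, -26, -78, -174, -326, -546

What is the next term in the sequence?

-846

D1: -20, -52, -96, -152, -220
D2: -32, -44, -56, -68
D3: -12, -12, -12
Third differences constant at -12.
-68 − 12 = -80;  -220 − 80 = -300;  -546 − 300 = -846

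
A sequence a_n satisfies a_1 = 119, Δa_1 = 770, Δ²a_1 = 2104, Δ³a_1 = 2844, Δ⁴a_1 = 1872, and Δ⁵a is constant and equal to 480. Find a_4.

11585

Build the table forward from the leading diagonal:
Δ⁵: 480, 480, 480, 480
Δ⁴: 1872, 2352, 2832, 3312
Δ³: 2844, 4716, 7068, 9900
Δ²: 2104, 4948, 9664, 16732
Δ: 770, 2874, 7822, 17486
a: 119, 889, 3763, 11585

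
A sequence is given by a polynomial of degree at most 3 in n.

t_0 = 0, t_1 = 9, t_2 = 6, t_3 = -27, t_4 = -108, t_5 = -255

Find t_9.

-1863

First differences: 9, -3, -33, -81, -147
Second differences: -12, -30, -48, -66
Third differences: -18, -18, -18
Constant third difference = -18, so extend:
-66 − 18 = -84;  -147 − 84 = -231;  -255 − 231 = -486
-84 − 18 = -102;  -231 − 102 = -333;  -486 − 333 = -819
-102 − 18 = -120;  -333 − 120 = -453;  -819 − 453 = -1272
-120 − 18 = -138;  -453 − 138 = -591;  -1272 − 591 = -1863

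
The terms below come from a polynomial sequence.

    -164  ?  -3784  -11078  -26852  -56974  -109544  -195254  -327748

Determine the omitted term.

-974

Using the last 7 terms:
Δ: -7294, -15774, -30122, -52570, -85710, -132494
Δ²: -8480, -14348, -22448, -33140, -46784
Δ³: -5868, -8100, -10692, -13644
Δ⁴: -2232, -2592, -2952
Δ⁵: -360, -360
Constant fifth difference = -360.
Extend backward: -2232 + 360 = -1872;  -5868 + 1872 = -3996;  -8480 + 3996 = -4484;  -7294 + 4484 = -2810;  -3784 + 2810 = -974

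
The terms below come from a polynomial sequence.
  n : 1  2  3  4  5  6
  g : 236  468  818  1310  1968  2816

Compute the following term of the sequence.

D1: 232 , 350 , 492 , 658 , 848
D2: 118 , 142 , 166 , 190
D3: 24 , 24 , 24
The third differences are constant (24).
190 + 24 = 214;  848 + 214 = 1062;  2816 + 1062 = 3878

3878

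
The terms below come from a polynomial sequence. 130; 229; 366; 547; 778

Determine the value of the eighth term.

1831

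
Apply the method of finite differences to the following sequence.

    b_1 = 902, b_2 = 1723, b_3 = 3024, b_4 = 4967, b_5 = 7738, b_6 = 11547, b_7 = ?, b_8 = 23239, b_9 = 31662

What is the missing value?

Using the first 6 terms:
821, 1301, 1943, 2771, 3809
480, 642, 828, 1038
162, 186, 210
24, 24
Constant fourth difference = 24.
Extend forward: 210 + 24 = 234;  1038 + 234 = 1272;  3809 + 1272 = 5081;  11547 + 5081 = 16628

16628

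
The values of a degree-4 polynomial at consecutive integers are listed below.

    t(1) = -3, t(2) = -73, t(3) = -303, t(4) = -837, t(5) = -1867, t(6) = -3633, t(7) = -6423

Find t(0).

3

-70  -230  -534  -1030  -1766  -2790
-160  -304  -496  -736  -1024
-144  -192  -240  -288
-48  -48  -48
The fourth differences are constant at -48.
Work back: -144 + 48 = -96;  -160 + 96 = -64;  -70 + 64 = -6;  -3 + 6 = 3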